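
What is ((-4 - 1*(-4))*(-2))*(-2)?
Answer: 0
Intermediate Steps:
((-4 - 1*(-4))*(-2))*(-2) = ((-4 + 4)*(-2))*(-2) = (0*(-2))*(-2) = 0*(-2) = 0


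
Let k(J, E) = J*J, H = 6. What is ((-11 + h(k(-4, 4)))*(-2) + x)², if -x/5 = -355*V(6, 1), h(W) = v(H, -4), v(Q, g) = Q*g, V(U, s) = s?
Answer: 3404025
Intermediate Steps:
k(J, E) = J²
h(W) = -24 (h(W) = 6*(-4) = -24)
x = 1775 (x = -(-1775) = -5*(-355) = 1775)
((-11 + h(k(-4, 4)))*(-2) + x)² = ((-11 - 24)*(-2) + 1775)² = (-35*(-2) + 1775)² = (70 + 1775)² = 1845² = 3404025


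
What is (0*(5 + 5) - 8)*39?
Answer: -312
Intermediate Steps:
(0*(5 + 5) - 8)*39 = (0*10 - 8)*39 = (0 - 8)*39 = -8*39 = -312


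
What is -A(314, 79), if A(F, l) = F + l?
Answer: -393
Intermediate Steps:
-A(314, 79) = -(314 + 79) = -1*393 = -393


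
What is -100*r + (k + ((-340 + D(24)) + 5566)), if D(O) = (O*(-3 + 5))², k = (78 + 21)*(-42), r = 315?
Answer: -28128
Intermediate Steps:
k = -4158 (k = 99*(-42) = -4158)
D(O) = 4*O² (D(O) = (O*2)² = (2*O)² = 4*O²)
-100*r + (k + ((-340 + D(24)) + 5566)) = -100*315 + (-4158 + ((-340 + 4*24²) + 5566)) = -31500 + (-4158 + ((-340 + 4*576) + 5566)) = -31500 + (-4158 + ((-340 + 2304) + 5566)) = -31500 + (-4158 + (1964 + 5566)) = -31500 + (-4158 + 7530) = -31500 + 3372 = -28128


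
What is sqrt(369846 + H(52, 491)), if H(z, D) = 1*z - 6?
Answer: 2*sqrt(92473) ≈ 608.19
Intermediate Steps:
H(z, D) = -6 + z (H(z, D) = z - 6 = -6 + z)
sqrt(369846 + H(52, 491)) = sqrt(369846 + (-6 + 52)) = sqrt(369846 + 46) = sqrt(369892) = 2*sqrt(92473)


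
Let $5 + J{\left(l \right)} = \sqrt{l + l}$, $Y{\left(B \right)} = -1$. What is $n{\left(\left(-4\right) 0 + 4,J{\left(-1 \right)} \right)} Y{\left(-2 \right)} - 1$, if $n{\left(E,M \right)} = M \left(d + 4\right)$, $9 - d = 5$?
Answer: $39 - 8 i \sqrt{2} \approx 39.0 - 11.314 i$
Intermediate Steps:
$d = 4$ ($d = 9 - 5 = 4$)
$J{\left(l \right)} = -5 + \sqrt{2} \sqrt{l}$ ($J{\left(l \right)} = -5 + \sqrt{l + l} = -5 + \sqrt{2 l} = -5 + \sqrt{2} \sqrt{l}$)
$n{\left(E,M \right)} = 8 M$ ($n{\left(E,M \right)} = M \left(4 + 4\right) = M 8 = 8 M$)
$n{\left(\left(-4\right) 0 + 4,J{\left(-1 \right)} \right)} Y{\left(-2 \right)} - 1 = 8 \left(-5 + \sqrt{2} \sqrt{-1}\right) \left(-1\right) - 1 = 8 \left(-5 + \sqrt{2} i\right) \left(-1\right) - 1 = 8 \left(-5 + i \sqrt{2}\right) \left(-1\right) - 1 = \left(-40 + 8 i \sqrt{2}\right) \left(-1\right) - 1 = \left(40 - 8 i \sqrt{2}\right) - 1 = 39 - 8 i \sqrt{2}$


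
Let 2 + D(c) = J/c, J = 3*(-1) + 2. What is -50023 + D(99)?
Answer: -4952476/99 ≈ -50025.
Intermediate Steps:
J = -1 (J = -3 + 2 = -1)
D(c) = -2 - 1/c
-50023 + D(99) = -50023 + (-2 - 1/99) = -50023 - 199/99 = -4952476/99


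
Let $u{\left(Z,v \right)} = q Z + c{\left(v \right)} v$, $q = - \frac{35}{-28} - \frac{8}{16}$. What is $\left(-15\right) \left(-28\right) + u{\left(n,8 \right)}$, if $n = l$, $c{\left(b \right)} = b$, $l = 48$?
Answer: $520$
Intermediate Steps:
$n = 48$
$q = \frac{3}{4}$ ($q = \left(-35\right) \left(- \frac{1}{28}\right) - \frac{1}{2} = \frac{5}{4} - \frac{1}{2} = \frac{3}{4} \approx 0.75$)
$u{\left(Z,v \right)} = v^{2} + \frac{3 Z}{4}$ ($u{\left(Z,v \right)} = \frac{3 Z}{4} + v v = \frac{3 Z}{4} + v^{2} = v^{2} + \frac{3 Z}{4}$)
$\left(-15\right) \left(-28\right) + u{\left(n,8 \right)} = \left(-15\right) \left(-28\right) + \left(8^{2} + \frac{3}{4} \cdot 48\right) = 420 + \left(64 + 36\right) = 420 + 100 = 520$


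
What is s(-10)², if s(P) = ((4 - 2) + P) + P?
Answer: 324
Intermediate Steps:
s(P) = 2 + 2*P (s(P) = (2 + P) + P = 2 + 2*P)
s(-10)² = (2 + 2*(-10))² = (2 - 20)² = (-18)² = 324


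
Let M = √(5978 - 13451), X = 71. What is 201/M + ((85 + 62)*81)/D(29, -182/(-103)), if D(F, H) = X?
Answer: 11907/71 - 67*I*√7473/2491 ≈ 167.7 - 2.3251*I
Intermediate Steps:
D(F, H) = 71
M = I*√7473 (M = √(-7473) = I*√7473 ≈ 86.447*I)
201/M + ((85 + 62)*81)/D(29, -182/(-103)) = 201/((I*√7473)) + ((85 + 62)*81)/71 = 201*(-I*√7473/7473) + (147*81)*(1/71) = -67*I*√7473/2491 + 11907*(1/71) = -67*I*√7473/2491 + 11907/71 = 11907/71 - 67*I*√7473/2491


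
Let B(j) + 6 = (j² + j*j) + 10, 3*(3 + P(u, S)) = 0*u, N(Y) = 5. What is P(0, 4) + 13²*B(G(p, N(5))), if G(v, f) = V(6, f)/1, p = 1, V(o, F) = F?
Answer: 9123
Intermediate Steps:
P(u, S) = -3 (P(u, S) = -3 + (0*u)/3 = -3 + (⅓)*0 = -3 + 0 = -3)
G(v, f) = f (G(v, f) = f/1 = f*1 = f)
B(j) = 4 + 2*j² (B(j) = -6 + ((j² + j*j) + 10) = -6 + ((j² + j²) + 10) = -6 + (2*j² + 10) = -6 + (10 + 2*j²) = 4 + 2*j²)
P(0, 4) + 13²*B(G(p, N(5))) = -3 + 13²*(4 + 2*5²) = -3 + 169*(4 + 2*25) = -3 + 169*(4 + 50) = -3 + 169*54 = -3 + 9126 = 9123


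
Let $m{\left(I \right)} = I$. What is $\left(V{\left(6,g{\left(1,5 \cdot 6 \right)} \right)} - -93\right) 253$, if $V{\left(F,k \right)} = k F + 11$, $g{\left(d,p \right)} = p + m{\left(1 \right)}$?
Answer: $73370$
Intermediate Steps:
$g{\left(d,p \right)} = 1 + p$ ($g{\left(d,p \right)} = p + 1 = 1 + p$)
$V{\left(F,k \right)} = 11 + F k$ ($V{\left(F,k \right)} = F k + 11 = 11 + F k$)
$\left(V{\left(6,g{\left(1,5 \cdot 6 \right)} \right)} - -93\right) 253 = \left(\left(11 + 6 \left(1 + 5 \cdot 6\right)\right) - -93\right) 253 = \left(\left(11 + 6 \left(1 + 30\right)\right) + 93\right) 253 = \left(\left(11 + 6 \cdot 31\right) + 93\right) 253 = \left(\left(11 + 186\right) + 93\right) 253 = \left(197 + 93\right) 253 = 290 \cdot 253 = 73370$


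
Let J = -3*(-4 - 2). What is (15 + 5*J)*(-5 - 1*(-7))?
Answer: 210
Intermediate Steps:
J = 18 (J = -3*(-6) = 18)
(15 + 5*J)*(-5 - 1*(-7)) = (15 + 5*18)*(-5 - 1*(-7)) = (15 + 90)*(-5 + 7) = 105*2 = 210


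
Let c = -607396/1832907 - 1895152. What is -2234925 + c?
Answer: -7570047651235/1832907 ≈ -4.1301e+6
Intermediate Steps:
c = -3473637974260/1832907 (c = -607396*1/1832907 - 1895152 = -607396/1832907 - 1895152 = -3473637974260/1832907 ≈ -1.8952e+6)
-2234925 + c = -2234925 - 3473637974260/1832907 = -7570047651235/1832907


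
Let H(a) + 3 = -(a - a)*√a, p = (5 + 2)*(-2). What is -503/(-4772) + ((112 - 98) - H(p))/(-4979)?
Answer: 2423313/23759788 ≈ 0.10199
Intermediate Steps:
p = -14 (p = 7*(-2) = -14)
H(a) = -3 (H(a) = -3 - (a - a)*√a = -3 - 0*√a = -3 - 1*0 = -3 + 0 = -3)
-503/(-4772) + ((112 - 98) - H(p))/(-4979) = -503/(-4772) + ((112 - 98) - 1*(-3))/(-4979) = -503*(-1/4772) + (14 + 3)*(-1/4979) = 503/4772 + 17*(-1/4979) = 503/4772 - 17/4979 = 2423313/23759788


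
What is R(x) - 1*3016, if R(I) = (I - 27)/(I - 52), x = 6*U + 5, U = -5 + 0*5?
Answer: -232180/77 ≈ -3015.3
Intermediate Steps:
U = -5 (U = -5 + 0 = -5)
x = -25 (x = 6*(-5) + 5 = -30 + 5 = -25)
R(I) = (-27 + I)/(-52 + I)
R(x) - 1*3016 = (-27 - 25)/(-52 - 25) - 1*3016 = -52/(-77) - 3016 = -1/77*(-52) - 3016 = 52/77 - 3016 = -232180/77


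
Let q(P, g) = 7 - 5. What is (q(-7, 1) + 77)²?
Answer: 6241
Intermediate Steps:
q(P, g) = 2
(q(-7, 1) + 77)² = (2 + 77)² = 79² = 6241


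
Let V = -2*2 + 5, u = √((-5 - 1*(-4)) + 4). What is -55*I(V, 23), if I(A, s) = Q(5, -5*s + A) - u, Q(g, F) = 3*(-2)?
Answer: 330 + 55*√3 ≈ 425.26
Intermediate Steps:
u = √3 (u = √((-5 + 4) + 4) = √(-1 + 4) = √3 ≈ 1.7320)
V = 1 (V = -4 + 5 = 1)
Q(g, F) = -6
I(A, s) = -6 - √3
-55*I(V, 23) = -55*(-6 - √3) = 330 + 55*√3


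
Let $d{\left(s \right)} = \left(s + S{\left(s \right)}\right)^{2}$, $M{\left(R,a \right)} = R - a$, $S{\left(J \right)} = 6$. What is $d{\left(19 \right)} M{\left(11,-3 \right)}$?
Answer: $8750$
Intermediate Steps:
$d{\left(s \right)} = \left(6 + s\right)^{2}$ ($d{\left(s \right)} = \left(s + 6\right)^{2} = \left(6 + s\right)^{2}$)
$d{\left(19 \right)} M{\left(11,-3 \right)} = \left(6 + 19\right)^{2} \left(11 - -3\right) = 25^{2} \left(11 + 3\right) = 625 \cdot 14 = 8750$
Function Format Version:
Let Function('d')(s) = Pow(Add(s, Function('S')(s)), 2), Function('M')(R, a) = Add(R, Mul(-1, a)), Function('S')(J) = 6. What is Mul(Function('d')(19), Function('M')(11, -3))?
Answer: 8750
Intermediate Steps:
Function('d')(s) = Pow(Add(6, s), 2) (Function('d')(s) = Pow(Add(s, 6), 2) = Pow(Add(6, s), 2))
Mul(Function('d')(19), Function('M')(11, -3)) = Mul(Pow(Add(6, 19), 2), Add(11, Mul(-1, -3))) = Mul(Pow(25, 2), Add(11, 3)) = Mul(625, 14) = 8750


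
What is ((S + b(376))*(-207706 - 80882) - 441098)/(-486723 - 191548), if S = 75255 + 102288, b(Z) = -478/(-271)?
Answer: 13885424668586/183811441 ≈ 75542.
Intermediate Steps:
b(Z) = 478/271 (b(Z) = -478*(-1/271) = 478/271)
S = 177543
((S + b(376))*(-207706 - 80882) - 441098)/(-486723 - 191548) = ((177543 + 478/271)*(-207706 - 80882) - 441098)/(-486723 - 191548) = ((48114631/271)*(-288588) - 441098)/(-678271) = (-13885305131028/271 - 441098)*(-1/678271) = -13885424668586/271*(-1/678271) = 13885424668586/183811441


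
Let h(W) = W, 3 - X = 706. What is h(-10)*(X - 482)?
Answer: 11850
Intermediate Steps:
X = -703 (X = 3 - 1*706 = 3 - 706 = -703)
h(-10)*(X - 482) = -10*(-703 - 482) = -10*(-1185) = 11850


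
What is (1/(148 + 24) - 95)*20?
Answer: -81695/43 ≈ -1899.9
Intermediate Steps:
(1/(148 + 24) - 95)*20 = (1/172 - 95)*20 = -16339/172*20 = -81695/43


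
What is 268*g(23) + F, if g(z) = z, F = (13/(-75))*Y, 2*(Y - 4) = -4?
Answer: 462274/75 ≈ 6163.7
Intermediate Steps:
Y = 2 (Y = 4 + (1/2)*(-4) = 4 - 2 = 2)
F = -26/75 (F = (13/(-75))*2 = (13*(-1/75))*2 = -13/75*2 = -26/75 ≈ -0.34667)
268*g(23) + F = 268*23 - 26/75 = 6164 - 26/75 = 462274/75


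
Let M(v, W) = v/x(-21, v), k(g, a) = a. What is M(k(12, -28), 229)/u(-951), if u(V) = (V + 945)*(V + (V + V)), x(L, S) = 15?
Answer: -14/128385 ≈ -0.00010905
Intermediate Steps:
u(V) = 3*V*(945 + V) (u(V) = (945 + V)*(V + 2*V) = (945 + V)*(3*V) = 3*V*(945 + V))
M(v, W) = v/15
M(k(12, -28), 229)/u(-951) = ((1/15)*(-28))/((3*(-951)*(945 - 951))) = -28/(15*(3*(-951)*(-6))) = -28/15/17118 = -28/15*1/17118 = -14/128385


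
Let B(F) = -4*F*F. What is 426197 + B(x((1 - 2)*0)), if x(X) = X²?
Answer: 426197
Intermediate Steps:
B(F) = -4*F²
426197 + B(x((1 - 2)*0)) = 426197 - 4*(((1 - 2)*0)²)² = 426197 - 4*((-1*0)²)² = 426197 - 4*(0²)² = 426197 - 4*0² = 426197 - 4*0 = 426197 + 0 = 426197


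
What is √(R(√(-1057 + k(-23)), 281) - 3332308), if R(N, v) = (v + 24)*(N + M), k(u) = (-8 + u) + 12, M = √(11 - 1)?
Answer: √(-3332308 + 305*√10 + 610*I*√269) ≈ 2.741 + 1825.2*I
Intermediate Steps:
M = √10 ≈ 3.1623
k(u) = 4 + u
R(N, v) = (24 + v)*(N + √10) (R(N, v) = (v + 24)*(N + √10) = (24 + v)*(N + √10))
√(R(√(-1057 + k(-23)), 281) - 3332308) = √((24*√(-1057 + (4 - 23)) + 24*√10 + √(-1057 + (4 - 23))*281 + 281*√10) - 3332308) = √((24*√(-1057 - 19) + 24*√10 + √(-1057 - 19)*281 + 281*√10) - 3332308) = √((24*√(-1076) + 24*√10 + √(-1076)*281 + 281*√10) - 3332308) = √((24*(2*I*√269) + 24*√10 + (2*I*√269)*281 + 281*√10) - 3332308) = √((48*I*√269 + 24*√10 + 562*I*√269 + 281*√10) - 3332308) = √((305*√10 + 610*I*√269) - 3332308) = √(-3332308 + 305*√10 + 610*I*√269)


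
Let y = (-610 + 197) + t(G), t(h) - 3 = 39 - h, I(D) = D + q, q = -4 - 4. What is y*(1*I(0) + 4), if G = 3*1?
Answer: 1496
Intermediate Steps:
q = -8
G = 3
I(D) = -8 + D (I(D) = D - 8 = -8 + D)
t(h) = 42 - h (t(h) = 3 + (39 - h) = 42 - h)
y = -374 (y = (-610 + 197) + (42 - 1*3) = -413 + (42 - 3) = -413 + 39 = -374)
y*(1*I(0) + 4) = -374*(1*(-8 + 0) + 4) = -374*(1*(-8) + 4) = -374*(-8 + 4) = -374*(-4) = 1496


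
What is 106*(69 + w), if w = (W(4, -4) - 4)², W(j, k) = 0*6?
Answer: 9010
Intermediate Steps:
W(j, k) = 0
w = 16 (w = (0 - 4)² = (-4)² = 16)
106*(69 + w) = 106*(69 + 16) = 106*85 = 9010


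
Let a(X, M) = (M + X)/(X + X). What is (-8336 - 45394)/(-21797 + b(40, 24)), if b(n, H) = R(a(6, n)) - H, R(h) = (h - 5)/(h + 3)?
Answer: 1101465/447334 ≈ 2.4623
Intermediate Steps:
a(X, M) = (M + X)/(2*X) (a(X, M) = (M + X)/((2*X)) = (M + X)*(1/(2*X)) = (M + X)/(2*X))
R(h) = (-5 + h)/(3 + h)
b(n, H) = -H + (-9/2 + n/12)/(7/2 + n/12) (b(n, H) = (-5 + (1/2)*(n + 6)/6)/(3 + (1/2)*(n + 6)/6) - H = (-5 + (1/2)*(1/6)*(6 + n))/(3 + (1/2)*(1/6)*(6 + n)) - H = (-5 + (1/2 + n/12))/(3 + (1/2 + n/12)) - H = (-9/2 + n/12)/(7/2 + n/12) - H = -H + (-9/2 + n/12)/(7/2 + n/12))
(-8336 - 45394)/(-21797 + b(40, 24)) = (-8336 - 45394)/(-21797 + (-54 + 40 - 1*24*(42 + 40))/(42 + 40)) = -53730/(-21797 + (-54 + 40 - 1*24*82)/82) = -53730/(-21797 + (-54 + 40 - 1968)/82) = -53730/(-21797 + (1/82)*(-1982)) = -53730/(-21797 - 991/41) = -53730/(-894668/41) = -53730*(-41/894668) = 1101465/447334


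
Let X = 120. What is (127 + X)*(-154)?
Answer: -38038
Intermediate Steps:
(127 + X)*(-154) = (127 + 120)*(-154) = 247*(-154) = -38038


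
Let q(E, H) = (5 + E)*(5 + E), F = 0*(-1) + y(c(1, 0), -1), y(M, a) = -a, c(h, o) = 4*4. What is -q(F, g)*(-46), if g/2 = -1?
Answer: 1656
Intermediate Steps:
g = -2 (g = 2*(-1) = -2)
c(h, o) = 16
F = 1 (F = 0*(-1) - 1*(-1) = 0 + 1 = 1)
q(E, H) = (5 + E)²
-q(F, g)*(-46) = -(5 + 1)²*(-46) = -1*6²*(-46) = -1*36*(-46) = -36*(-46) = 1656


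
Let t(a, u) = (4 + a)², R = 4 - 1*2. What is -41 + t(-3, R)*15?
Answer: -26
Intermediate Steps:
R = 2 (R = 4 - 2 = 2)
-41 + t(-3, R)*15 = -41 + (4 - 3)²*15 = -41 + 1²*15 = -41 + 1*15 = -41 + 15 = -26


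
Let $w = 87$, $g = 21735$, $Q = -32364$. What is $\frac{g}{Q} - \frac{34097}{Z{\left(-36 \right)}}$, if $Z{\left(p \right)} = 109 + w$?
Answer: $- \frac{2197967}{12586} \approx -174.64$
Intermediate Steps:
$Z{\left(p \right)} = 196$ ($Z{\left(p \right)} = 109 + 87 = 196$)
$\frac{g}{Q} - \frac{34097}{Z{\left(-36 \right)}} = \frac{21735}{-32364} - \frac{34097}{196} = 21735 \left(- \frac{1}{32364}\right) - \frac{4871}{28} = - \frac{2415}{3596} - \frac{4871}{28} = - \frac{2197967}{12586}$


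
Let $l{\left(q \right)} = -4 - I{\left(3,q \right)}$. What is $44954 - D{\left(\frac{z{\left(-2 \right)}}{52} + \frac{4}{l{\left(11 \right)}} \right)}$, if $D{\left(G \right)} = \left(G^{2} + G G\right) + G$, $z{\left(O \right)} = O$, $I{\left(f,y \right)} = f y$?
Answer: $\frac{10400626364}{231361} \approx 44954.0$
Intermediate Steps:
$l{\left(q \right)} = -4 - 3 q$
$D{\left(G \right)} = G + 2 G^{2}$ ($D{\left(G \right)} = \left(G^{2} + G^{2}\right) + G = 2 G^{2} + G = G + 2 G^{2}$)
$44954 - D{\left(\frac{z{\left(-2 \right)}}{52} + \frac{4}{l{\left(11 \right)}} \right)} = 44954 - \left(- \frac{2}{52} + \frac{4}{-4 - 33}\right) \left(1 + 2 \left(- \frac{2}{52} + \frac{4}{-4 - 33}\right)\right) = 44954 - \left(\left(-2\right) \frac{1}{52} + \frac{4}{-4 - 33}\right) \left(1 + 2 \left(\left(-2\right) \frac{1}{52} + \frac{4}{-4 - 33}\right)\right) = 44954 - \left(- \frac{1}{26} + \frac{4}{-37}\right) \left(1 + 2 \left(- \frac{1}{26} + \frac{4}{-37}\right)\right) = 44954 - \left(- \frac{1}{26} + 4 \left(- \frac{1}{37}\right)\right) \left(1 + 2 \left(- \frac{1}{26} + 4 \left(- \frac{1}{37}\right)\right)\right) = 44954 - \left(- \frac{1}{26} - \frac{4}{37}\right) \left(1 + 2 \left(- \frac{1}{26} - \frac{4}{37}\right)\right) = 44954 - - \frac{141 \left(1 + 2 \left(- \frac{141}{962}\right)\right)}{962} = 44954 - - \frac{141 \left(1 - \frac{141}{481}\right)}{962} = 44954 - \left(- \frac{141}{962}\right) \frac{340}{481} = 44954 - - \frac{23970}{231361} = 44954 + \frac{23970}{231361} = \frac{10400626364}{231361}$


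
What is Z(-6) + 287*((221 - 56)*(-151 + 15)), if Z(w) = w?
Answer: -6440286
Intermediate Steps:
Z(-6) + 287*((221 - 56)*(-151 + 15)) = -6 + 287*((221 - 56)*(-151 + 15)) = -6 + 287*(165*(-136)) = -6 + 287*(-22440) = -6 - 6440280 = -6440286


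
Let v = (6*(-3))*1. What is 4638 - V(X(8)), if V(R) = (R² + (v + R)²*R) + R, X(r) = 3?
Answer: 3951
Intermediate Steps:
v = -18 (v = -18*1 = -18)
V(R) = R + R² + R*(-18 + R)² (V(R) = (R² + (-18 + R)²*R) + R = (R² + R*(-18 + R)²) + R = R + R² + R*(-18 + R)²)
4638 - V(X(8)) = 4638 - 3*(1 + 3 + (-18 + 3)²) = 4638 - 3*(1 + 3 + (-15)²) = 4638 - 3*(1 + 3 + 225) = 4638 - 3*229 = 4638 - 1*687 = 4638 - 687 = 3951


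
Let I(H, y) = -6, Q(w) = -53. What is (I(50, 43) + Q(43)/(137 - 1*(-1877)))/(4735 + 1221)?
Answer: -229/226328 ≈ -0.0010118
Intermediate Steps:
(I(50, 43) + Q(43)/(137 - 1*(-1877)))/(4735 + 1221) = (-6 - 53/(137 - 1*(-1877)))/(4735 + 1221) = (-6 - 53/(137 + 1877))/5956 = (-6 - 53/2014)*(1/5956) = (-6 - 53*1/2014)*(1/5956) = (-6 - 1/38)*(1/5956) = -229/38*1/5956 = -229/226328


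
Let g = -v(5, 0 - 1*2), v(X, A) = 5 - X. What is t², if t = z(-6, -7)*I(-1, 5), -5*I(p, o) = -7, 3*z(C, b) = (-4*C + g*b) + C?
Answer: 1764/25 ≈ 70.560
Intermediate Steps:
g = 0 (g = -(5 - 1*5) = -(5 - 5) = -1*0 = 0)
z(C, b) = -C (z(C, b) = ((-4*C + 0*b) + C)/3 = ((-4*C + 0) + C)/3 = (-4*C + C)/3 = (-3*C)/3 = -C)
I(p, o) = 7/5 (I(p, o) = -⅕*(-7) = 7/5)
t = 42/5 (t = -1*(-6)*(7/5) = 6*(7/5) = 42/5 ≈ 8.4000)
t² = (42/5)² = 1764/25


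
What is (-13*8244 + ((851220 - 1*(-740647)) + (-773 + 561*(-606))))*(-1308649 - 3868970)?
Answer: -5922968320764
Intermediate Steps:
(-13*8244 + ((851220 - 1*(-740647)) + (-773 + 561*(-606))))*(-1308649 - 3868970) = (-107172 + ((851220 + 740647) + (-773 - 339966)))*(-5177619) = (-107172 + (1591867 - 340739))*(-5177619) = (-107172 + 1251128)*(-5177619) = 1143956*(-5177619) = -5922968320764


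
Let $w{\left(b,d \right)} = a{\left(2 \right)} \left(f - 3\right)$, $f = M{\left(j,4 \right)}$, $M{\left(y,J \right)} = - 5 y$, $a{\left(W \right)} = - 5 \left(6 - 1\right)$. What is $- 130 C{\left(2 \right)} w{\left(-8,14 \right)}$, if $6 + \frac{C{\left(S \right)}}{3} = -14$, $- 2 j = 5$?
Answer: $-1852500$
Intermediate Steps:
$j = - \frac{5}{2}$ ($j = \left(- \frac{1}{2}\right) 5 = - \frac{5}{2} \approx -2.5$)
$C{\left(S \right)} = -60$ ($C{\left(S \right)} = -18 + 3 \left(-14\right) = -18 - 42 = -60$)
$a{\left(W \right)} = -25$ ($a{\left(W \right)} = \left(-5\right) 5 = -25$)
$f = \frac{25}{2}$ ($f = \left(-5\right) \left(- \frac{5}{2}\right) = \frac{25}{2} \approx 12.5$)
$w{\left(b,d \right)} = - \frac{475}{2}$ ($w{\left(b,d \right)} = - 25 \left(\frac{25}{2} - 3\right) = \left(-25\right) \frac{19}{2} = - \frac{475}{2}$)
$- 130 C{\left(2 \right)} w{\left(-8,14 \right)} = \left(-130\right) \left(-60\right) \left(- \frac{475}{2}\right) = 7800 \left(- \frac{475}{2}\right) = -1852500$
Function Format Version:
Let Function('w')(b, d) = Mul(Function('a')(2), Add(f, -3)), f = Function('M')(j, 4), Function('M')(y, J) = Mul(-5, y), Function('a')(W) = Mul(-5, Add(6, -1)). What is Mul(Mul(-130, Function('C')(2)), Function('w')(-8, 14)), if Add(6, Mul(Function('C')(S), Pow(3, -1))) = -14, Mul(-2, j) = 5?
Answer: -1852500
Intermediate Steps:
j = Rational(-5, 2) (j = Mul(Rational(-1, 2), 5) = Rational(-5, 2) ≈ -2.5000)
Function('C')(S) = -60 (Function('C')(S) = Add(-18, Mul(3, -14)) = Add(-18, -42) = -60)
Function('a')(W) = -25 (Function('a')(W) = Mul(-5, 5) = -25)
f = Rational(25, 2) (f = Mul(-5, Rational(-5, 2)) = Rational(25, 2) ≈ 12.500)
Function('w')(b, d) = Rational(-475, 2) (Function('w')(b, d) = Mul(-25, Add(Rational(25, 2), -3)) = Mul(-25, Rational(19, 2)) = Rational(-475, 2))
Mul(Mul(-130, Function('C')(2)), Function('w')(-8, 14)) = Mul(Mul(-130, -60), Rational(-475, 2)) = Mul(7800, Rational(-475, 2)) = -1852500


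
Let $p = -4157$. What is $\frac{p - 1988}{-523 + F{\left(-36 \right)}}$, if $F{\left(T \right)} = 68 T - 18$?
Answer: $\frac{6145}{2989} \approx 2.0559$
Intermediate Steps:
$F{\left(T \right)} = -18 + 68 T$
$\frac{p - 1988}{-523 + F{\left(-36 \right)}} = \frac{-4157 - 1988}{-523 + \left(-18 + 68 \left(-36\right)\right)} = - \frac{6145}{-523 - 2466} = - \frac{6145}{-2989} = \left(-6145\right) \left(- \frac{1}{2989}\right) = \frac{6145}{2989}$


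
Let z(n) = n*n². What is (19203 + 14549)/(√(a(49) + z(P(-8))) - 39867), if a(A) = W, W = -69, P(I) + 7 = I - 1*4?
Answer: -1345590984/1589384617 - 135008*I*√433/1589384617 ≈ -0.84661 - 0.0017676*I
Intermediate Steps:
P(I) = -11 + I (P(I) = -7 + (I - 1*4) = -7 + (I - 4) = -7 + (-4 + I) = -11 + I)
a(A) = -69
z(n) = n³
(19203 + 14549)/(√(a(49) + z(P(-8))) - 39867) = (19203 + 14549)/(√(-69 + (-11 - 8)³) - 39867) = 33752/(√(-69 + (-19)³) - 39867) = 33752/(√(-69 - 6859) - 39867) = 33752/(√(-6928) - 39867) = 33752/(4*I*√433 - 39867) = 33752/(-39867 + 4*I*√433)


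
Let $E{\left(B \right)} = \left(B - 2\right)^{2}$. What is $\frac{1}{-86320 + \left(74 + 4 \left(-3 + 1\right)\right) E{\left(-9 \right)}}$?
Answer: $- \frac{1}{78334} \approx -1.2766 \cdot 10^{-5}$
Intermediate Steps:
$E{\left(B \right)} = \left(-2 + B\right)^{2}$
$\frac{1}{-86320 + \left(74 + 4 \left(-3 + 1\right)\right) E{\left(-9 \right)}} = \frac{1}{-86320 + \left(74 + 4 \left(-3 + 1\right)\right) \left(-2 - 9\right)^{2}} = \frac{1}{-86320 + \left(74 + 4 \left(-2\right)\right) \left(-11\right)^{2}} = \frac{1}{-86320 + \left(74 - 8\right) 121} = \frac{1}{-86320 + 66 \cdot 121} = \frac{1}{-86320 + 7986} = \frac{1}{-78334} = - \frac{1}{78334}$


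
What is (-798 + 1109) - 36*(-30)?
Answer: 1391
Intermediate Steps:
(-798 + 1109) - 36*(-30) = 311 + 1080 = 1391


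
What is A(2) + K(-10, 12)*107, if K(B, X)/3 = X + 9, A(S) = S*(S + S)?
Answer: 6749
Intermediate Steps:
A(S) = 2*S² (A(S) = S*(2*S) = 2*S²)
K(B, X) = 27 + 3*X (K(B, X) = 3*(X + 9) = 3*(9 + X) = 27 + 3*X)
A(2) + K(-10, 12)*107 = 2*2² + (27 + 3*12)*107 = 2*4 + (27 + 36)*107 = 8 + 63*107 = 8 + 6741 = 6749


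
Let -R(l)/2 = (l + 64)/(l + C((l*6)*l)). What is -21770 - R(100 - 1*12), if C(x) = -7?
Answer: -1763066/81 ≈ -21766.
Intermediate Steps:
R(l) = -2*(64 + l)/(-7 + l) (R(l) = -2*(l + 64)/(l - 7) = -2*(64 + l)/(-7 + l))
-21770 - R(100 - 1*12) = -21770 - 2*(-64 - (100 - 1*12))/(-7 + (100 - 1*12)) = -21770 - 2*(-64 - (100 - 12))/(-7 + (100 - 12)) = -21770 - 2*(-64 - 1*88)/(-7 + 88) = -21770 - 2*(-64 - 88)/81 = -21770 - 2*(-152)/81 = -21770 - 1*(-304/81) = -21770 + 304/81 = -1763066/81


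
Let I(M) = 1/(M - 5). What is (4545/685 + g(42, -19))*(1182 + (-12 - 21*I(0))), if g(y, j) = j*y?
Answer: -636516207/685 ≈ -9.2922e+5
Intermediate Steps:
I(M) = 1/(-5 + M)
(4545/685 + g(42, -19))*(1182 + (-12 - 21*I(0))) = (4545/685 - 19*42)*(1182 + (-12 - 21/(-5 + 0))) = (4545*(1/685) - 798)*(1182 + (-12 - 21/(-5))) = (909/137 - 798)*(1182 + (-12 - 21*(-⅕))) = -108417*(1182 + (-12 + 21/5))/137 = -108417*(1182 - 39/5)/137 = -108417/137*5871/5 = -636516207/685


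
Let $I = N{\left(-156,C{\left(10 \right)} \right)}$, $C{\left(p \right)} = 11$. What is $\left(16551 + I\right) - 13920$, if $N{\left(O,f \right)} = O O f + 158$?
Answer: $270485$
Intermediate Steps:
$N{\left(O,f \right)} = 158 + f O^{2}$ ($N{\left(O,f \right)} = O^{2} f + 158 = f O^{2} + 158 = 158 + f O^{2}$)
$I = 267854$ ($I = 158 + 11 \left(-156\right)^{2} = 158 + 11 \cdot 24336 = 158 + 267696 = 267854$)
$\left(16551 + I\right) - 13920 = \left(16551 + 267854\right) - 13920 = 284405 - 13920 = 270485$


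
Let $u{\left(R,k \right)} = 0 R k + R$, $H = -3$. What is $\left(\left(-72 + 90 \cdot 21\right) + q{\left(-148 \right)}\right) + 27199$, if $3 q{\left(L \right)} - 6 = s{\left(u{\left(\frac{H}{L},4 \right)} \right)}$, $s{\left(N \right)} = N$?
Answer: $\frac{4294813}{148} \approx 29019.0$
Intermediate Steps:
$u{\left(R,k \right)} = R$ ($u{\left(R,k \right)} = 0 k + R = 0 + R = R$)
$q{\left(L \right)} = 2 - \frac{1}{L}$ ($q{\left(L \right)} = 2 + \frac{\left(-3\right) \frac{1}{L}}{3} = 2 - \frac{1}{L}$)
$\left(\left(-72 + 90 \cdot 21\right) + q{\left(-148 \right)}\right) + 27199 = \left(\left(-72 + 90 \cdot 21\right) + \left(2 - \frac{1}{-148}\right)\right) + 27199 = \left(\left(-72 + 1890\right) + \left(2 - - \frac{1}{148}\right)\right) + 27199 = \left(1818 + \left(2 + \frac{1}{148}\right)\right) + 27199 = \left(1818 + \frac{297}{148}\right) + 27199 = \frac{269361}{148} + 27199 = \frac{4294813}{148}$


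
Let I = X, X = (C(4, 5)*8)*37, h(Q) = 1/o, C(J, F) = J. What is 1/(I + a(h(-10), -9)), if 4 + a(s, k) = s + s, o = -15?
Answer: 15/17698 ≈ 0.00084755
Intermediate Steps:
h(Q) = -1/15 (h(Q) = 1/(-15) = -1/15)
X = 1184 (X = (4*8)*37 = 32*37 = 1184)
I = 1184
a(s, k) = -4 + 2*s (a(s, k) = -4 + (s + s) = -4 + 2*s)
1/(I + a(h(-10), -9)) = 1/(1184 + (-4 + 2*(-1/15))) = 1/(1184 + (-4 - 2/15)) = 1/(1184 - 62/15) = 1/(17698/15) = 15/17698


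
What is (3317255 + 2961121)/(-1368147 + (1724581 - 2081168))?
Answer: -3139188/862367 ≈ -3.6402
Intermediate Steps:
(3317255 + 2961121)/(-1368147 + (1724581 - 2081168)) = 6278376/(-1368147 - 356587) = 6278376/(-1724734) = 6278376*(-1/1724734) = -3139188/862367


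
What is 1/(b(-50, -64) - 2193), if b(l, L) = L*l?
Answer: 1/1007 ≈ 0.00099305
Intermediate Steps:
1/(b(-50, -64) - 2193) = 1/(-64*(-50) - 2193) = 1/(3200 - 2193) = 1/1007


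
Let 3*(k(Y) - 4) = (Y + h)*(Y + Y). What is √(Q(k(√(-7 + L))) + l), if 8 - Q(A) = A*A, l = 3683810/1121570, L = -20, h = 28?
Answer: √(116021472731597 + 19724174073632*I*√3)/112157 ≈ 97.052 + 13.992*I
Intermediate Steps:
k(Y) = 4 + 2*Y*(28 + Y)/3 (k(Y) = 4 + ((Y + 28)*(Y + Y))/3 = 4 + ((28 + Y)*(2*Y))/3 = 4 + (2*Y*(28 + Y))/3 = 4 + 2*Y*(28 + Y)/3)
l = 368381/112157 (l = 3683810*(1/1121570) = 368381/112157 ≈ 3.2845)
Q(A) = 8 - A² (Q(A) = 8 - A*A = 8 - A²)
√(Q(k(√(-7 + L))) + l) = √((8 - (4 + 2*(√(-7 - 20))²/3 + 56*√(-7 - 20)/3)²) + 368381/112157) = √((8 - (4 + 2*(√(-27))²/3 + 56*√(-27)/3)²) + 368381/112157) = √((8 - (4 + 2*(3*I*√3)²/3 + 56*(3*I*√3)/3)²) + 368381/112157) = √((8 - (4 + (⅔)*(-27) + 56*I*√3)²) + 368381/112157) = √((8 - (4 - 18 + 56*I*√3)²) + 368381/112157) = √((8 - (-14 + 56*I*√3)²) + 368381/112157) = √(1265637/112157 - (-14 + 56*I*√3)²)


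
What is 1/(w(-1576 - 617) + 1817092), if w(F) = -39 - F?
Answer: 1/1819246 ≈ 5.4968e-7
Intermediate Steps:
1/(w(-1576 - 617) + 1817092) = 1/((-39 - (-1576 - 617)) + 1817092) = 1/((-39 - 1*(-2193)) + 1817092) = 1/((-39 + 2193) + 1817092) = 1/(2154 + 1817092) = 1/1819246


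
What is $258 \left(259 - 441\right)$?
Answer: $-46956$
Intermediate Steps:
$258 \left(259 - 441\right) = 258 \left(-182\right) = -46956$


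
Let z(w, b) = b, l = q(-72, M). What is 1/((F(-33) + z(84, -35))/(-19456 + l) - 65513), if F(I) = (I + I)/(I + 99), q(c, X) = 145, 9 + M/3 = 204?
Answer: -6437/421707169 ≈ -1.5264e-5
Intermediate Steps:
M = 585 (M = -27 + 3*204 = -27 + 612 = 585)
F(I) = 2*I/(99 + I) (F(I) = (2*I)/(99 + I) = 2*I/(99 + I))
l = 145
1/((F(-33) + z(84, -35))/(-19456 + l) - 65513) = 1/((2*(-33)/(99 - 33) - 35)/(-19456 + 145) - 65513) = 1/((2*(-33)/66 - 35)/(-19311) - 65513) = 1/((2*(-33)*(1/66) - 35)*(-1/19311) - 65513) = 1/((-1 - 35)*(-1/19311) - 65513) = 1/(-36*(-1/19311) - 65513) = 1/(12/6437 - 65513) = 1/(-421707169/6437) = -6437/421707169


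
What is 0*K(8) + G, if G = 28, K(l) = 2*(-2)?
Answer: 28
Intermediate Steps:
K(l) = -4
0*K(8) + G = 0*(-4) + 28 = 0 + 28 = 28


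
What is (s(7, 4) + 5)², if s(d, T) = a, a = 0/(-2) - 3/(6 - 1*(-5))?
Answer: 2704/121 ≈ 22.347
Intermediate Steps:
a = -3/11 (a = 0*(-½) - 3/(6 + 5) = 0 - 3/11 = -3/11 ≈ -0.27273)
s(d, T) = -3/11
(s(7, 4) + 5)² = (-3/11 + 5)² = (52/11)² = 2704/121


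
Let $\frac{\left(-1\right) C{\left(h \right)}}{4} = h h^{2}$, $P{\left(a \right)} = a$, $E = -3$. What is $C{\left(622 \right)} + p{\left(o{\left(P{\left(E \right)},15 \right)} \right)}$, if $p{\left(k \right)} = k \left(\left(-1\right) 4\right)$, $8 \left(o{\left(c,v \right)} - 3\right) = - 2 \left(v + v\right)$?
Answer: $-962567374$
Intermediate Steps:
$o{\left(c,v \right)} = 3 - \frac{v}{2}$ ($o{\left(c,v \right)} = 3 + \frac{\left(-2\right) \left(v + v\right)}{8} = 3 + \frac{\left(-2\right) 2 v}{8} = 3 + \frac{\left(-4\right) v}{8} = 3 - \frac{v}{2}$)
$C{\left(h \right)} = - 4 h^{3}$ ($C{\left(h \right)} = - 4 h h^{2} = - 4 h^{3}$)
$p{\left(k \right)} = - 4 k$ ($p{\left(k \right)} = k \left(-4\right) = - 4 k$)
$C{\left(622 \right)} + p{\left(o{\left(P{\left(E \right)},15 \right)} \right)} = - 4 \cdot 622^{3} - 4 \left(3 - \frac{15}{2}\right) = \left(-4\right) 240641848 - 4 \left(3 - \frac{15}{2}\right) = -962567392 - -18 = -962567392 + 18 = -962567374$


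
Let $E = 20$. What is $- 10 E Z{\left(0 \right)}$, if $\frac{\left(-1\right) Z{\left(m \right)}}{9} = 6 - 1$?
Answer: $9000$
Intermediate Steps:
$Z{\left(m \right)} = -45$ ($Z{\left(m \right)} = - 9 \left(6 - 1\right) = \left(-9\right) 5 = -45$)
$- 10 E Z{\left(0 \right)} = \left(-10\right) 20 \left(-45\right) = \left(-200\right) \left(-45\right) = 9000$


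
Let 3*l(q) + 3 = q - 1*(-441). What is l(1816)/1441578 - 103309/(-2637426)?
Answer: 75454783835/1901027649114 ≈ 0.039692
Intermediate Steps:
l(q) = 146 + q/3 (l(q) = -1 + (q - 1*(-441))/3 = -1 + (q + 441)/3 = -1 + (441 + q)/3 = -1 + (147 + q/3) = 146 + q/3)
l(1816)/1441578 - 103309/(-2637426) = (146 + (1/3)*1816)/1441578 - 103309/(-2637426) = (146 + 1816/3)*(1/1441578) - 103309*(-1/2637426) = (2254/3)*(1/1441578) + 103309/2637426 = 1127/2162367 + 103309/2637426 = 75454783835/1901027649114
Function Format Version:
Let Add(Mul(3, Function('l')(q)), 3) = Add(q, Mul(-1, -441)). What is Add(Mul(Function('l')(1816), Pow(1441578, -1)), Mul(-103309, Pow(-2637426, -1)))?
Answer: Rational(75454783835, 1901027649114) ≈ 0.039692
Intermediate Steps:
Function('l')(q) = Add(146, Mul(Rational(1, 3), q)) (Function('l')(q) = Add(-1, Mul(Rational(1, 3), Add(q, Mul(-1, -441)))) = Add(-1, Mul(Rational(1, 3), Add(q, 441))) = Add(-1, Mul(Rational(1, 3), Add(441, q))) = Add(-1, Add(147, Mul(Rational(1, 3), q))) = Add(146, Mul(Rational(1, 3), q)))
Add(Mul(Function('l')(1816), Pow(1441578, -1)), Mul(-103309, Pow(-2637426, -1))) = Add(Mul(Add(146, Mul(Rational(1, 3), 1816)), Pow(1441578, -1)), Mul(-103309, Pow(-2637426, -1))) = Add(Mul(Add(146, Rational(1816, 3)), Rational(1, 1441578)), Mul(-103309, Rational(-1, 2637426))) = Add(Mul(Rational(2254, 3), Rational(1, 1441578)), Rational(103309, 2637426)) = Add(Rational(1127, 2162367), Rational(103309, 2637426)) = Rational(75454783835, 1901027649114)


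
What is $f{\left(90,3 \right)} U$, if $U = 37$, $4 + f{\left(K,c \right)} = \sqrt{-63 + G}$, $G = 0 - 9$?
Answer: $-148 + 222 i \sqrt{2} \approx -148.0 + 313.96 i$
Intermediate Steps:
$G = -9$ ($G = 0 - 9 = -9$)
$f{\left(K,c \right)} = -4 + 6 i \sqrt{2}$ ($f{\left(K,c \right)} = -4 + \sqrt{-63 - 9} = -4 + \sqrt{-72} = -4 + 6 i \sqrt{2}$)
$f{\left(90,3 \right)} U = \left(-4 + 6 i \sqrt{2}\right) 37 = -148 + 222 i \sqrt{2}$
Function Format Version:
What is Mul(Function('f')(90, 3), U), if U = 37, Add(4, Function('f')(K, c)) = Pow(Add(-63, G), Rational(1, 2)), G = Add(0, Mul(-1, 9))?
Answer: Add(-148, Mul(222, I, Pow(2, Rational(1, 2)))) ≈ Add(-148.00, Mul(313.96, I))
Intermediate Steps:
G = -9 (G = Add(0, -9) = -9)
Function('f')(K, c) = Add(-4, Mul(6, I, Pow(2, Rational(1, 2)))) (Function('f')(K, c) = Add(-4, Pow(Add(-63, -9), Rational(1, 2))) = Add(-4, Pow(-72, Rational(1, 2))) = Add(-4, Mul(6, I, Pow(2, Rational(1, 2)))))
Mul(Function('f')(90, 3), U) = Mul(Add(-4, Mul(6, I, Pow(2, Rational(1, 2)))), 37) = Add(-148, Mul(222, I, Pow(2, Rational(1, 2))))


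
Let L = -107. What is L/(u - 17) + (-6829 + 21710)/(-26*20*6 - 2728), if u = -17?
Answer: 3523/5848 ≈ 0.60243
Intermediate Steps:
L/(u - 17) + (-6829 + 21710)/(-26*20*6 - 2728) = -107/(-17 - 17) + (-6829 + 21710)/(-26*20*6 - 2728) = -107/(-34) + 14881/(-520*6 - 2728) = -1/34*(-107) + 14881/(-3120 - 2728) = 107/34 + 14881/(-5848) = 107/34 + 14881*(-1/5848) = 107/34 - 14881/5848 = 3523/5848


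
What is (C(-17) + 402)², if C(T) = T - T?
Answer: 161604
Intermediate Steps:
C(T) = 0
(C(-17) + 402)² = (0 + 402)² = 402² = 161604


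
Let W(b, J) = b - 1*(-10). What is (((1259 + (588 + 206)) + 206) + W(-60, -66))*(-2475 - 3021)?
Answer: -12140664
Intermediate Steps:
W(b, J) = 10 + b (W(b, J) = b + 10 = 10 + b)
(((1259 + (588 + 206)) + 206) + W(-60, -66))*(-2475 - 3021) = (((1259 + (588 + 206)) + 206) + (10 - 60))*(-2475 - 3021) = (((1259 + 794) + 206) - 50)*(-5496) = ((2053 + 206) - 50)*(-5496) = (2259 - 50)*(-5496) = 2209*(-5496) = -12140664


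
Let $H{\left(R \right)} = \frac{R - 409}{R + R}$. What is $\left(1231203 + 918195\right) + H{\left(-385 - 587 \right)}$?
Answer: $\frac{4178431093}{1944} \approx 2.1494 \cdot 10^{6}$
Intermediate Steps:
$H{\left(R \right)} = \frac{-409 + R}{2 R}$
$\left(1231203 + 918195\right) + H{\left(-385 - 587 \right)} = \left(1231203 + 918195\right) + \frac{-409 - 972}{2 \left(-385 - 587\right)} = 2149398 + \frac{-409 - 972}{2 \left(-385 - 587\right)} = 2149398 + \frac{-409 - 972}{2 \left(-972\right)} = 2149398 + \frac{1}{2} \left(- \frac{1}{972}\right) \left(-1381\right) = 2149398 + \frac{1381}{1944} = \frac{4178431093}{1944}$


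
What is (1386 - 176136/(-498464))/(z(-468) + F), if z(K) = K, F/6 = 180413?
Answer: 5758727/4494525272 ≈ 0.0012813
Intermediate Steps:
F = 1082478 (F = 6*180413 = 1082478)
(1386 - 176136/(-498464))/(z(-468) + F) = (1386 - 176136/(-498464))/(-468 + 1082478) = (1386 - 176136*(-1/498464))/1082010 = (1386 + 22017/62308)*(1/1082010) = (86380905/62308)*(1/1082010) = 5758727/4494525272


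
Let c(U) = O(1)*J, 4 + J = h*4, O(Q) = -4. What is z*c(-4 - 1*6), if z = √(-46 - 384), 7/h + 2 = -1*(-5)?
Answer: -64*I*√430/3 ≈ -442.38*I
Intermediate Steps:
h = 7/3 (h = 7/(-2 - 1*(-5)) = 7/(-2 + 5) = 7/3 ≈ 2.3333)
z = I*√430 (z = √(-430) = I*√430 ≈ 20.736*I)
J = 16/3 (J = -4 + (7/3)*4 = -4 + 28/3 = 16/3 ≈ 5.3333)
c(U) = -64/3 (c(U) = -4*16/3 = -64/3)
z*c(-4 - 1*6) = (I*√430)*(-64/3) = -64*I*√430/3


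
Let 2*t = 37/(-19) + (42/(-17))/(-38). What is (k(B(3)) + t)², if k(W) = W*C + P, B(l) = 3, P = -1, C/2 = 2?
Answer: 29241/289 ≈ 101.18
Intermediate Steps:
C = 4 (C = 2*2 = 4)
k(W) = -1 + 4*W (k(W) = W*4 - 1 = 4*W - 1 = -1 + 4*W)
t = -16/17 (t = (37/(-19) + (42/(-17))/(-38))/2 = (37*(-1/19) + (42*(-1/17))*(-1/38))/2 = (-37/19 - 42/17*(-1/38))/2 = (-37/19 + 21/323)/2 = (½)*(-32/17) = -16/17 ≈ -0.94118)
(k(B(3)) + t)² = ((-1 + 4*3) - 16/17)² = ((-1 + 12) - 16/17)² = (11 - 16/17)² = (171/17)² = 29241/289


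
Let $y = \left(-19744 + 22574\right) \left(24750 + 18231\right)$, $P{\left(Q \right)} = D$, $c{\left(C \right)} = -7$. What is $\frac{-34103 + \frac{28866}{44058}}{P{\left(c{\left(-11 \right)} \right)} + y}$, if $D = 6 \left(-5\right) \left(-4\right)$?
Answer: $- \frac{125206759}{446587859025} \approx -0.00028036$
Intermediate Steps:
$D = 120$ ($D = \left(-30\right) \left(-4\right) = 120$)
$P{\left(Q \right)} = 120$
$y = 121636230$ ($y = 2830 \cdot 42981 = 121636230$)
$\frac{-34103 + \frac{28866}{44058}}{P{\left(c{\left(-11 \right)} \right)} + y} = \frac{-34103 + \frac{28866}{44058}}{120 + 121636230} = \frac{-34103 + 28866 \cdot \frac{1}{44058}}{121636350} = \left(-34103 + \frac{4811}{7343}\right) \frac{1}{121636350} = \left(- \frac{250413518}{7343}\right) \frac{1}{121636350} = - \frac{125206759}{446587859025}$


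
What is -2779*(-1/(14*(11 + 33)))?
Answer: 397/88 ≈ 4.5114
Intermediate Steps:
-2779*(-1/(14*(11 + 33))) = -2779/((-14*44)) = -2779/(-616) = -2779*(-1/616) = 397/88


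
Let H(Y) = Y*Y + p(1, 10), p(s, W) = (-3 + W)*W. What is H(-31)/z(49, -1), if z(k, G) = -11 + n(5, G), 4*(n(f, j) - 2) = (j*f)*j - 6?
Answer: -4124/37 ≈ -111.46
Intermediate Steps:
n(f, j) = ½ + f*j²/4 (n(f, j) = 2 + ((j*f)*j - 6)/4 = 2 + ((f*j)*j - 6)/4 = 2 + (f*j² - 6)/4 = 2 + (-6 + f*j²)/4 = 2 + (-3/2 + f*j²/4) = ½ + f*j²/4)
p(s, W) = W*(-3 + W)
z(k, G) = -21/2 + 5*G²/4 (z(k, G) = -11 + (½ + (¼)*5*G²) = -11 + (½ + 5*G²/4) = -21/2 + 5*G²/4)
H(Y) = 70 + Y² (H(Y) = Y*Y + 10*(-3 + 10) = Y² + 10*7 = Y² + 70 = 70 + Y²)
H(-31)/z(49, -1) = (70 + (-31)²)/(-21/2 + (5/4)*(-1)²) = (70 + 961)/(-21/2 + (5/4)*1) = 1031/(-21/2 + 5/4) = 1031/(-37/4) = 1031*(-4/37) = -4124/37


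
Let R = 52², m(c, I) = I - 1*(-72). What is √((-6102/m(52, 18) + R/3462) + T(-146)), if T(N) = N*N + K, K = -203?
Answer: √1576533920730/8655 ≈ 145.07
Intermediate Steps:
m(c, I) = 72 + I (m(c, I) = I + 72 = 72 + I)
R = 2704
T(N) = -203 + N² (T(N) = N*N - 203 = N² - 203 = -203 + N²)
√((-6102/m(52, 18) + R/3462) + T(-146)) = √((-6102/(72 + 18) + 2704/3462) + (-203 + (-146)²)) = √((-6102/90 + 2704*(1/3462)) + (-203 + 21316)) = √((-6102*1/90 + 1352/1731) + 21113) = √((-339/5 + 1352/1731) + 21113) = √(-580049/8655 + 21113) = √(182152966/8655) = √1576533920730/8655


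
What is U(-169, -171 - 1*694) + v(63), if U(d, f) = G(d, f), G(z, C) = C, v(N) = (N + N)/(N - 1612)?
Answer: -1340011/1549 ≈ -865.08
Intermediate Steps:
v(N) = 2*N/(-1612 + N) (v(N) = (2*N)/(-1612 + N) = 2*N/(-1612 + N))
U(d, f) = f
U(-169, -171 - 1*694) + v(63) = (-171 - 1*694) + 2*63/(-1612 + 63) = (-171 - 694) + 2*63/(-1549) = -865 + 2*63*(-1/1549) = -865 - 126/1549 = -1340011/1549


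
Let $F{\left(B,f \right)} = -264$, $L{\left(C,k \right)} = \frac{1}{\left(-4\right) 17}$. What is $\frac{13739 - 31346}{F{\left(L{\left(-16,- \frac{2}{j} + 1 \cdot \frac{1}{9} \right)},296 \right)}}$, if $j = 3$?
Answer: $\frac{5869}{88} \approx 66.693$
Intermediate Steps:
$L{\left(C,k \right)} = - \frac{1}{68}$ ($L{\left(C,k \right)} = \left(- \frac{1}{4}\right) \frac{1}{17} = - \frac{1}{68}$)
$\frac{13739 - 31346}{F{\left(L{\left(-16,- \frac{2}{j} + 1 \cdot \frac{1}{9} \right)},296 \right)}} = \frac{13739 - 31346}{-264} = \left(13739 - 31346\right) \left(- \frac{1}{264}\right) = \left(-17607\right) \left(- \frac{1}{264}\right) = \frac{5869}{88}$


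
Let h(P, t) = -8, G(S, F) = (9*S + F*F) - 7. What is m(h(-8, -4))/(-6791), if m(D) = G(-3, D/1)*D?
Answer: 240/6791 ≈ 0.035341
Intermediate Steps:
G(S, F) = -7 + F² + 9*S (G(S, F) = (9*S + F²) - 7 = (F² + 9*S) - 7 = -7 + F² + 9*S)
m(D) = D*(-34 + D²) (m(D) = (-7 + (D/1)² + 9*(-3))*D = (-7 + (D*1)² - 27)*D = (-7 + D² - 27)*D = (-34 + D²)*D = D*(-34 + D²))
m(h(-8, -4))/(-6791) = -8*(-34 + (-8)²)/(-6791) = -8*(-34 + 64)*(-1/6791) = -8*30*(-1/6791) = -240*(-1/6791) = 240/6791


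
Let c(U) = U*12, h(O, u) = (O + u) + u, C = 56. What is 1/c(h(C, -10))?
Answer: 1/432 ≈ 0.0023148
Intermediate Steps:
h(O, u) = O + 2*u
c(U) = 12*U
1/c(h(C, -10)) = 1/(12*(56 + 2*(-10))) = 1/(12*(56 - 20)) = 1/(12*36) = 1/432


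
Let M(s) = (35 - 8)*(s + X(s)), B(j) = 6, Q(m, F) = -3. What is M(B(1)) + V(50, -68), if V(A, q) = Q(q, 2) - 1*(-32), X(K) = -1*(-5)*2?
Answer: 461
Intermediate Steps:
X(K) = 10 (X(K) = 5*2 = 10)
V(A, q) = 29 (V(A, q) = -3 - 1*(-32) = -3 + 32 = 29)
M(s) = 270 + 27*s (M(s) = (35 - 8)*(s + 10) = 27*(10 + s) = 270 + 27*s)
M(B(1)) + V(50, -68) = (270 + 27*6) + 29 = (270 + 162) + 29 = 432 + 29 = 461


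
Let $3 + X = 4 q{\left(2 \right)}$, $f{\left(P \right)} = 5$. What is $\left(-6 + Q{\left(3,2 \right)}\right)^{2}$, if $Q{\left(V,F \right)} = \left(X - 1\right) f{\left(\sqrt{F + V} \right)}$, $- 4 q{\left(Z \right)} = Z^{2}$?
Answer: $2116$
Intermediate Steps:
$q{\left(Z \right)} = - \frac{Z^{2}}{4}$
$X = -7$ ($X = -3 + 4 \left(- \frac{2^{2}}{4}\right) = -3 + 4 \left(\left(- \frac{1}{4}\right) 4\right) = -3 + 4 \left(-1\right) = -3 - 4 = -7$)
$Q{\left(V,F \right)} = -40$ ($Q{\left(V,F \right)} = \left(-7 - 1\right) 5 = \left(-8\right) 5 = -40$)
$\left(-6 + Q{\left(3,2 \right)}\right)^{2} = \left(-6 - 40\right)^{2} = \left(-46\right)^{2} = 2116$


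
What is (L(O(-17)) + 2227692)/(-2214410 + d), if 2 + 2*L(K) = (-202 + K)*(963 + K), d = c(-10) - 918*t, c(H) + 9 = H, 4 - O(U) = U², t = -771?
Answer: -2062598/1506651 ≈ -1.3690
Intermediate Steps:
O(U) = 4 - U²
c(H) = -9 + H
d = 707759 (d = (-9 - 10) - 918*(-771) = -19 + 707778 = 707759)
L(K) = -1 + (-202 + K)*(963 + K)/2 (L(K) = -1 + ((-202 + K)*(963 + K))/2 = -1 + (-202 + K)*(963 + K)/2)
(L(O(-17)) + 2227692)/(-2214410 + d) = ((-97264 + (4 - 1*(-17)²)²/2 + 761*(4 - 1*(-17)²)/2) + 2227692)/(-2214410 + 707759) = ((-97264 + (4 - 1*289)²/2 + 761*(4 - 1*289)/2) + 2227692)/(-1506651) = ((-97264 + (4 - 289)²/2 + 761*(4 - 289)/2) + 2227692)*(-1/1506651) = ((-97264 + (½)*(-285)² + (761/2)*(-285)) + 2227692)*(-1/1506651) = ((-97264 + (½)*81225 - 216885/2) + 2227692)*(-1/1506651) = ((-97264 + 81225/2 - 216885/2) + 2227692)*(-1/1506651) = (-165094 + 2227692)*(-1/1506651) = 2062598*(-1/1506651) = -2062598/1506651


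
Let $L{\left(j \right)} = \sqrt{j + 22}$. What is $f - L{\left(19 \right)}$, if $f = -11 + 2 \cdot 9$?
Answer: $7 - \sqrt{41} \approx 0.59688$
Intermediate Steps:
$f = 7$ ($f = -11 + 18 = 7$)
$L{\left(j \right)} = \sqrt{22 + j}$
$f - L{\left(19 \right)} = 7 - \sqrt{22 + 19} = 7 - \sqrt{41}$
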